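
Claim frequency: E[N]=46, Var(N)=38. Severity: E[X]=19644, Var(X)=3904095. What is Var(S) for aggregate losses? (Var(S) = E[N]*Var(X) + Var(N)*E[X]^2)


Var(S) = E[N]*Var(X) + Var(N)*E[X]^2
= 46*3904095 + 38*19644^2
= 179588370 + 14663695968
= 1.4843e+10


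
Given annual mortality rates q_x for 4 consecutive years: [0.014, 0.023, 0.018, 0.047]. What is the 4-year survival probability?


p_k = 1 - q_k for each year
Survival = product of (1 - q_k)
= 0.986 * 0.977 * 0.982 * 0.953
= 0.9015


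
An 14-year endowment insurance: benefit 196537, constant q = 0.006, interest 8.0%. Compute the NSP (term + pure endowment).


Term component = 9420.7314
Pure endowment = 14_p_x * v^14 * benefit = 0.919199 * 0.340461 * 196537 = 61506.516
NSP = 70927.2474


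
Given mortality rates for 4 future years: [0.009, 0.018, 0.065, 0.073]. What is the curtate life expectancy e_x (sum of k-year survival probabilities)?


e_x = sum_{k=1}^{n} k_p_x
k_p_x values:
  1_p_x = 0.991
  2_p_x = 0.973162
  3_p_x = 0.909906
  4_p_x = 0.843483
e_x = 3.7176


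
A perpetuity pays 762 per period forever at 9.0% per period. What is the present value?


PV = PMT / i
= 762 / 0.09
= 8466.6667


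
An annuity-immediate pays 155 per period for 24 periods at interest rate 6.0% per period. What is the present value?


PV = PMT * (1 - (1+i)^(-n)) / i
= 155 * (1 - (1+0.06)^(-24)) / 0.06
= 155 * (1 - 0.246979) / 0.06
= 155 * 12.550358
= 1945.3054


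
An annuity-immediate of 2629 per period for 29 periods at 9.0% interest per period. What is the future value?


FV = PMT * ((1+i)^n - 1) / i
= 2629 * ((1.09)^29 - 1) / 0.09
= 2629 * (12.172182 - 1) / 0.09
= 326351.8521


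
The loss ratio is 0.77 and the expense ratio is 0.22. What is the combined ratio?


Combined ratio = loss ratio + expense ratio
= 0.77 + 0.22
= 0.99


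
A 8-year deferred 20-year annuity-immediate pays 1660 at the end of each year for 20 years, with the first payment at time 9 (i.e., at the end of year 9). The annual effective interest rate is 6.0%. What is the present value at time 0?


PV at time 8 of the 20-year annuity-immediate:
a_n = 1660 * (1-(1+0.06)^(-20))/0.06 = 19040.0692
Discount back 8 years to time 0:
PV = 19040.0692 * (1+0.06)^(-8)
= 19040.0692 * 0.627412
= 11945.975


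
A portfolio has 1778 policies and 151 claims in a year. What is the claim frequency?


frequency = claims / policies
= 151 / 1778
= 0.0849


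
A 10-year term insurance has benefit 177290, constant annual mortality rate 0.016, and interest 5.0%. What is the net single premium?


NSP = benefit * sum_{k=0}^{n-1} k_p_x * q * v^(k+1)
With constant q=0.016, v=0.952381
Sum = 0.115766
NSP = 177290 * 0.115766
= 20524.124


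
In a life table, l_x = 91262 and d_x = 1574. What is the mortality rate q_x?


q_x = d_x / l_x
= 1574 / 91262
= 0.0172


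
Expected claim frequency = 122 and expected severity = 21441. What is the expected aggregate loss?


E[S] = E[N] * E[X]
= 122 * 21441
= 2.6158e+06


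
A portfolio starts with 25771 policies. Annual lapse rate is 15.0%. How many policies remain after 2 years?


remaining = initial * (1 - lapse)^years
= 25771 * (1 - 0.15)^2
= 25771 * 0.7225
= 18619.5475


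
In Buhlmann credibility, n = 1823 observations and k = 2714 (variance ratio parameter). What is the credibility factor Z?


Z = n / (n + k)
= 1823 / (1823 + 2714)
= 1823 / 4537
= 0.4018


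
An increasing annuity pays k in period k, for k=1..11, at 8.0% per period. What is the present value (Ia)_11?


(Ia)_n = sum_{k=1}^{n} k * v^k, v = 1/(1+i)
v = 0.925926
Sum computed term by term:
(Ia)_11 = 37.4046


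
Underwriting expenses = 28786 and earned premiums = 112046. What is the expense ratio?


Expense ratio = expenses / premiums
= 28786 / 112046
= 0.2569


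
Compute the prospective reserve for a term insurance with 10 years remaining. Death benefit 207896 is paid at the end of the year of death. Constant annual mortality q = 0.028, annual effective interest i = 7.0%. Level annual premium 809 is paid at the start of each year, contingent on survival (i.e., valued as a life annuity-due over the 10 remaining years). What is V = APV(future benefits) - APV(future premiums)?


v = 1/(1+i) = 0.934579
APV(future benefits) per unit = sum_{k=0}^{9} k_p_x * q * v^(k+1) = 0.17638
APV(future benefits) = 207896 * 0.17638 = 36668.6726
Life annuity-due factor ä_{x:10} = sum_{k=0}^{9} k_p_x * v^k = 6.740231
APV(future premiums) = 809 * 6.740231 = 5452.8471
V = 36668.6726 - 5452.8471
= 31215.8255


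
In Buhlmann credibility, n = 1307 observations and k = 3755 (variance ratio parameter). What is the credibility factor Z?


Z = n / (n + k)
= 1307 / (1307 + 3755)
= 1307 / 5062
= 0.2582


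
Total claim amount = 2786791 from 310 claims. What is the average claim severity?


severity = total / number
= 2786791 / 310
= 8989.6484


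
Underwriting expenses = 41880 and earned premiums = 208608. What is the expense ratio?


Expense ratio = expenses / premiums
= 41880 / 208608
= 0.2008


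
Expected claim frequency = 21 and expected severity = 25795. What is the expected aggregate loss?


E[S] = E[N] * E[X]
= 21 * 25795
= 541695


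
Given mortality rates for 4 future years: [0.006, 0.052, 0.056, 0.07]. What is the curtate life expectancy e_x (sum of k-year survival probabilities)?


e_x = sum_{k=1}^{n} k_p_x
k_p_x values:
  1_p_x = 0.994
  2_p_x = 0.942312
  3_p_x = 0.889543
  4_p_x = 0.827275
e_x = 3.6531


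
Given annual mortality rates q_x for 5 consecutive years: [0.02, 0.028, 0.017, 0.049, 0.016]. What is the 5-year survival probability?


p_k = 1 - q_k for each year
Survival = product of (1 - q_k)
= 0.98 * 0.972 * 0.983 * 0.951 * 0.984
= 0.8762


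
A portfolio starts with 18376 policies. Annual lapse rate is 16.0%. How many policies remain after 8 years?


remaining = initial * (1 - lapse)^years
= 18376 * (1 - 0.16)^8
= 18376 * 0.247876
= 4554.9674


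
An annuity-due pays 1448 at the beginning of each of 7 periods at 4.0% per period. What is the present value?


PV_due = PMT * (1-(1+i)^(-n))/i * (1+i)
PV_immediate = 8690.9752
PV_due = 8690.9752 * 1.04
= 9038.6142


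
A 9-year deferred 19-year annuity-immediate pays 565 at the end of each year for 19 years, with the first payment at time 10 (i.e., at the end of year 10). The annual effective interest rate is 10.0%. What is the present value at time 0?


PV at time 9 of the 19-year annuity-immediate:
a_n = 565 * (1-(1+0.1)^(-19))/0.1 = 4726.1799
Discount back 9 years to time 0:
PV = 4726.1799 * (1+0.1)^(-9)
= 4726.1799 * 0.424098
= 2004.3616


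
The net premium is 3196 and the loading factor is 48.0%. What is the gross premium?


Gross = net * (1 + loading)
= 3196 * (1 + 0.48)
= 3196 * 1.48
= 4730.08


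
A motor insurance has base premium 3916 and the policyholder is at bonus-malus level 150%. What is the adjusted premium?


adjusted = base * BM_level / 100
= 3916 * 150 / 100
= 3916 * 1.5
= 5874.0


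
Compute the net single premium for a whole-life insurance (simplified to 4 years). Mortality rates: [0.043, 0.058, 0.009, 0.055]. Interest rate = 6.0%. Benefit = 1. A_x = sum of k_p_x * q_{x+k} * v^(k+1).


v = 0.943396
Year 0: k_p_x=1.0, q=0.043, term=0.040566
Year 1: k_p_x=0.957, q=0.058, term=0.0494
Year 2: k_p_x=0.901494, q=0.009, term=0.006812
Year 3: k_p_x=0.893381, q=0.055, term=0.03892
A_x = 0.1357


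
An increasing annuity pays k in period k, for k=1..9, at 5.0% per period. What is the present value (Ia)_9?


(Ia)_n = sum_{k=1}^{n} k * v^k, v = 1/(1+i)
v = 0.952381
Sum computed term by term:
(Ia)_9 = 33.2347


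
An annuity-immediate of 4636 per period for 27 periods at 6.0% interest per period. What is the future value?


FV = PMT * ((1+i)^n - 1) / i
= 4636 * ((1.06)^27 - 1) / 0.06
= 4636 * (4.822346 - 1) / 0.06
= 295339.9297


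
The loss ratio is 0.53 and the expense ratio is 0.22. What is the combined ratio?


Combined ratio = loss ratio + expense ratio
= 0.53 + 0.22
= 0.75


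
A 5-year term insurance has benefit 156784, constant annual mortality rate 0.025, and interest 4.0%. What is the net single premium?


NSP = benefit * sum_{k=0}^{n-1} k_p_x * q * v^(k+1)
With constant q=0.025, v=0.961538
Sum = 0.106078
NSP = 156784 * 0.106078
= 16631.3793


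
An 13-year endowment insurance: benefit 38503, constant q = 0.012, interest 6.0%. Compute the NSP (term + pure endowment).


Term component = 3845.5434
Pure endowment = 13_p_x * v^13 * benefit = 0.854752 * 0.468839 * 38503 = 15429.7397
NSP = 19275.2831


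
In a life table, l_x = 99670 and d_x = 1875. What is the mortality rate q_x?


q_x = d_x / l_x
= 1875 / 99670
= 0.0188


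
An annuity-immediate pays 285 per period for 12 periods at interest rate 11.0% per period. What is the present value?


PV = PMT * (1 - (1+i)^(-n)) / i
= 285 * (1 - (1+0.11)^(-12)) / 0.11
= 285 * (1 - 0.285841) / 0.11
= 285 * 6.492356
= 1850.3215


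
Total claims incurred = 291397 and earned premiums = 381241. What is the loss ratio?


Loss ratio = claims / premiums
= 291397 / 381241
= 0.7643


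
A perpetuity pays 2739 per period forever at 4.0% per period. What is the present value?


PV = PMT / i
= 2739 / 0.04
= 68475.0


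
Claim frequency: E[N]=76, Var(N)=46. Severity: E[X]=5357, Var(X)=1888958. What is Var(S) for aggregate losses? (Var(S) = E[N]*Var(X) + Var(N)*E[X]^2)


Var(S) = E[N]*Var(X) + Var(N)*E[X]^2
= 76*1888958 + 46*5357^2
= 143560808 + 1320082654
= 1.4636e+09


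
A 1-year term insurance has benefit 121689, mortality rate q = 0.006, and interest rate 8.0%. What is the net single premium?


NSP = benefit * q * v
v = 1/(1+i) = 0.925926
NSP = 121689 * 0.006 * 0.925926
= 676.05


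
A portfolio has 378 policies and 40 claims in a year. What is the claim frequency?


frequency = claims / policies
= 40 / 378
= 0.1058


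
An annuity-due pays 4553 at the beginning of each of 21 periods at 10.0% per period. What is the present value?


PV_due = PMT * (1-(1+i)^(-n))/i * (1+i)
PV_immediate = 39377.5051
PV_due = 39377.5051 * 1.1
= 43315.2556


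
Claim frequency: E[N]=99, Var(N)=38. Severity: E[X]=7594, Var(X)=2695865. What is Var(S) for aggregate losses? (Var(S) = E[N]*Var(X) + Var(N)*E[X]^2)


Var(S) = E[N]*Var(X) + Var(N)*E[X]^2
= 99*2695865 + 38*7594^2
= 266890635 + 2191415768
= 2.4583e+09


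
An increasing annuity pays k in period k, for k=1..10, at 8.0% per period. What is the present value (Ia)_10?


(Ia)_n = sum_{k=1}^{n} k * v^k, v = 1/(1+i)
v = 0.925926
Sum computed term by term:
(Ia)_10 = 32.6869


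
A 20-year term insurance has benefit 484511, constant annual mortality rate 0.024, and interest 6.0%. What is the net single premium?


NSP = benefit * sum_{k=0}^{n-1} k_p_x * q * v^(k+1)
With constant q=0.024, v=0.943396
Sum = 0.23091
NSP = 484511 * 0.23091
= 111878.6501


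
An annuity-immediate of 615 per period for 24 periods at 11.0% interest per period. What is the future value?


FV = PMT * ((1+i)^n - 1) / i
= 615 * ((1.11)^24 - 1) / 0.11
= 615 * (12.239157 - 1) / 0.11
= 62837.1027


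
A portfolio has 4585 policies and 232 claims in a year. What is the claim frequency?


frequency = claims / policies
= 232 / 4585
= 0.0506


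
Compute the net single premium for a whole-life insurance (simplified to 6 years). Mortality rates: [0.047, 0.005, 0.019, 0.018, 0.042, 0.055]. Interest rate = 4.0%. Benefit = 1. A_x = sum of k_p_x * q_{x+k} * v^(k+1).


v = 0.961538
Year 0: k_p_x=1.0, q=0.047, term=0.045192
Year 1: k_p_x=0.953, q=0.005, term=0.004406
Year 2: k_p_x=0.948235, q=0.019, term=0.016017
Year 3: k_p_x=0.930219, q=0.018, term=0.014313
Year 4: k_p_x=0.913475, q=0.042, term=0.031534
Year 5: k_p_x=0.875109, q=0.055, term=0.038039
A_x = 0.1495


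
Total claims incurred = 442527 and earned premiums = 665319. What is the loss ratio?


Loss ratio = claims / premiums
= 442527 / 665319
= 0.6651


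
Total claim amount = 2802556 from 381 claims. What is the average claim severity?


severity = total / number
= 2802556 / 381
= 7355.79


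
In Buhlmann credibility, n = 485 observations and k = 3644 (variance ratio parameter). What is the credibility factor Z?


Z = n / (n + k)
= 485 / (485 + 3644)
= 485 / 4129
= 0.1175


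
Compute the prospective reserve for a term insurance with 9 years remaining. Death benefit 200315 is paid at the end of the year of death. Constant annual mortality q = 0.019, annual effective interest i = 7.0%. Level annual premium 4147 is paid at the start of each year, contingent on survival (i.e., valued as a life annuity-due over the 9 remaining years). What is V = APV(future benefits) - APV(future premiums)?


v = 1/(1+i) = 0.934579
APV(future benefits) per unit = sum_{k=0}^{8} k_p_x * q * v^(k+1) = 0.115775
APV(future benefits) = 200315 * 0.115775 = 23191.4741
Life annuity-due factor ä_{x:9} = sum_{k=0}^{8} k_p_x * v^k = 6.519962
APV(future premiums) = 4147 * 6.519962 = 27038.2822
V = 23191.4741 - 27038.2822
= -3846.808


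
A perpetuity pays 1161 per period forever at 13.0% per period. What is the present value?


PV = PMT / i
= 1161 / 0.13
= 8930.7692


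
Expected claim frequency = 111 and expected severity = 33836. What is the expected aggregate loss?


E[S] = E[N] * E[X]
= 111 * 33836
= 3.7558e+06


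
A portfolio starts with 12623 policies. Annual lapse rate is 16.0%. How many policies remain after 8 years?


remaining = initial * (1 - lapse)^years
= 12623 * (1 - 0.16)^8
= 12623 * 0.247876
= 3128.9374


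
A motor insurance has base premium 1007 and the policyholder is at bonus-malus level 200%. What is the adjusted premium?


adjusted = base * BM_level / 100
= 1007 * 200 / 100
= 1007 * 2.0
= 2014.0


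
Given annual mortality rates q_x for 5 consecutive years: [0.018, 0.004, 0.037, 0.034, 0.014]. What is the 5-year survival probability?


p_k = 1 - q_k for each year
Survival = product of (1 - q_k)
= 0.982 * 0.996 * 0.963 * 0.966 * 0.986
= 0.8971


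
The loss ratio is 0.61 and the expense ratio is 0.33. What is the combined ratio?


Combined ratio = loss ratio + expense ratio
= 0.61 + 0.33
= 0.94


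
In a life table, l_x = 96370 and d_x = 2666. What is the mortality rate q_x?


q_x = d_x / l_x
= 2666 / 96370
= 0.0277


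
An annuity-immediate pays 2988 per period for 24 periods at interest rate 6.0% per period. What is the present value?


PV = PMT * (1 - (1+i)^(-n)) / i
= 2988 * (1 - (1+0.06)^(-24)) / 0.06
= 2988 * (1 - 0.246979) / 0.06
= 2988 * 12.550358
= 37500.4683


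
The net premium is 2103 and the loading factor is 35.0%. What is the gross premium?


Gross = net * (1 + loading)
= 2103 * (1 + 0.35)
= 2103 * 1.35
= 2839.05


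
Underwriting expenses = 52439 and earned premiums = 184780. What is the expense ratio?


Expense ratio = expenses / premiums
= 52439 / 184780
= 0.2838


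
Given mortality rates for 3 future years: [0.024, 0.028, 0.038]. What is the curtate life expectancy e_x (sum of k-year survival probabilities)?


e_x = sum_{k=1}^{n} k_p_x
k_p_x values:
  1_p_x = 0.976
  2_p_x = 0.948672
  3_p_x = 0.912622
e_x = 2.8373


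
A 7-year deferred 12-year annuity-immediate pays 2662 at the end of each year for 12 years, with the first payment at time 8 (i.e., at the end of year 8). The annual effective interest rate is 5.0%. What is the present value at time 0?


PV at time 7 of the 12-year annuity-immediate:
a_n = 2662 * (1-(1+0.05)^(-12))/0.05 = 23593.9759
Discount back 7 years to time 0:
PV = 23593.9759 * (1+0.05)^(-7)
= 23593.9759 * 0.710681
= 16767.7981


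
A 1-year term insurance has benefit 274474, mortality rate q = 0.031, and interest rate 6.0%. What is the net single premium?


NSP = benefit * q * v
v = 1/(1+i) = 0.943396
NSP = 274474 * 0.031 * 0.943396
= 8027.0698


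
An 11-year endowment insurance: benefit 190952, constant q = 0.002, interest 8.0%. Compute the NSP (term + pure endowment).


Term component = 2703.4089
Pure endowment = 11_p_x * v^11 * benefit = 0.978219 * 0.428883 * 190952 = 80112.2363
NSP = 82815.6452


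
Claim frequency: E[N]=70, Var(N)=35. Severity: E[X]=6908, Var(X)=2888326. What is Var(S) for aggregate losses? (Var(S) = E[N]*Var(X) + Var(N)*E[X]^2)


Var(S) = E[N]*Var(X) + Var(N)*E[X]^2
= 70*2888326 + 35*6908^2
= 202182820 + 1670216240
= 1.8724e+09


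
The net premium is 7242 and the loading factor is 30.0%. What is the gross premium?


Gross = net * (1 + loading)
= 7242 * (1 + 0.3)
= 7242 * 1.3
= 9414.6


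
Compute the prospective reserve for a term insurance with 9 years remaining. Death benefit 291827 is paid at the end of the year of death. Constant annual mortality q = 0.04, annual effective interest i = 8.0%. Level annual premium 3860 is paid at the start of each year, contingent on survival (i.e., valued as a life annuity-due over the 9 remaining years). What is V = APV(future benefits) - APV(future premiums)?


v = 1/(1+i) = 0.925926
APV(future benefits) per unit = sum_{k=0}^{8} k_p_x * q * v^(k+1) = 0.217854
APV(future benefits) = 291827 * 0.217854 = 63575.5415
Life annuity-due factor ä_{x:9} = sum_{k=0}^{8} k_p_x * v^k = 5.882045
APV(future premiums) = 3860 * 5.882045 = 22704.6947
V = 63575.5415 - 22704.6947
= 40870.8468


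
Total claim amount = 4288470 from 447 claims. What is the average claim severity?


severity = total / number
= 4288470 / 447
= 9593.8926


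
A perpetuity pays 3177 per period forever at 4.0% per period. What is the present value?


PV = PMT / i
= 3177 / 0.04
= 79425.0


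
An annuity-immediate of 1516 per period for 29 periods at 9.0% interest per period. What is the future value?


FV = PMT * ((1+i)^n - 1) / i
= 1516 * ((1.09)^29 - 1) / 0.09
= 1516 * (12.172182 - 1) / 0.09
= 188189.2004


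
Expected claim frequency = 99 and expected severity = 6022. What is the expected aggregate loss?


E[S] = E[N] * E[X]
= 99 * 6022
= 596178


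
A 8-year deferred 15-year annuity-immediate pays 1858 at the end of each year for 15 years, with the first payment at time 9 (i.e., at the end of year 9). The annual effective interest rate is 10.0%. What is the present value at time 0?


PV at time 8 of the 15-year annuity-immediate:
a_n = 1858 * (1-(1+0.1)^(-15))/0.1 = 14132.0957
Discount back 8 years to time 0:
PV = 14132.0957 * (1+0.1)^(-8)
= 14132.0957 * 0.466507
= 6592.727


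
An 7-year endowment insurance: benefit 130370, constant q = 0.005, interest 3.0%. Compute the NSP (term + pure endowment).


Term component = 4003.1665
Pure endowment = 7_p_x * v^7 * benefit = 0.965521 * 0.813092 * 130370 = 102347.8344
NSP = 106351.0009


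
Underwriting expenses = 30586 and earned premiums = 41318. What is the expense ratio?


Expense ratio = expenses / premiums
= 30586 / 41318
= 0.7403


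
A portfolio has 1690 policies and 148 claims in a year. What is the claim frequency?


frequency = claims / policies
= 148 / 1690
= 0.0876


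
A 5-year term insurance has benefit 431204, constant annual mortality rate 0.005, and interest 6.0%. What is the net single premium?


NSP = benefit * sum_{k=0}^{n-1} k_p_x * q * v^(k+1)
With constant q=0.005, v=0.943396
Sum = 0.020864
NSP = 431204 * 0.020864
= 8996.8193


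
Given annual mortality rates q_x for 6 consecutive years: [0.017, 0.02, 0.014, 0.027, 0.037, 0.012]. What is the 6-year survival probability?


p_k = 1 - q_k for each year
Survival = product of (1 - q_k)
= 0.983 * 0.98 * 0.986 * 0.973 * 0.963 * 0.988
= 0.8793


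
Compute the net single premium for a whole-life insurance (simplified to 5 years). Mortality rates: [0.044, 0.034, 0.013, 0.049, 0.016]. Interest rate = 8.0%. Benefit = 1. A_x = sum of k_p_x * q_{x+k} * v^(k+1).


v = 0.925926
Year 0: k_p_x=1.0, q=0.044, term=0.040741
Year 1: k_p_x=0.956, q=0.034, term=0.027867
Year 2: k_p_x=0.923496, q=0.013, term=0.00953
Year 3: k_p_x=0.911491, q=0.049, term=0.032829
Year 4: k_p_x=0.866828, q=0.016, term=0.009439
A_x = 0.1204


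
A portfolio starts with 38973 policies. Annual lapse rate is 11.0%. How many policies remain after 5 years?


remaining = initial * (1 - lapse)^years
= 38973 * (1 - 0.11)^5
= 38973 * 0.558406
= 21762.7549


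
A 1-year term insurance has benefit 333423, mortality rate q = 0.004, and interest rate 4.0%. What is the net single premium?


NSP = benefit * q * v
v = 1/(1+i) = 0.961538
NSP = 333423 * 0.004 * 0.961538
= 1282.3962


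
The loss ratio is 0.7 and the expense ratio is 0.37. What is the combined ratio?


Combined ratio = loss ratio + expense ratio
= 0.7 + 0.37
= 1.07


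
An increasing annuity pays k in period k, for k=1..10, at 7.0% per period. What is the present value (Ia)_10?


(Ia)_n = sum_{k=1}^{n} k * v^k, v = 1/(1+i)
v = 0.934579
Sum computed term by term:
(Ia)_10 = 34.7391


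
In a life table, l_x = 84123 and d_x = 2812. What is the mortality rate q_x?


q_x = d_x / l_x
= 2812 / 84123
= 0.0334


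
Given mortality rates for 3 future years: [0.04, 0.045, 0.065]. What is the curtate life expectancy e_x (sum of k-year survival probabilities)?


e_x = sum_{k=1}^{n} k_p_x
k_p_x values:
  1_p_x = 0.96
  2_p_x = 0.9168
  3_p_x = 0.857208
e_x = 2.734


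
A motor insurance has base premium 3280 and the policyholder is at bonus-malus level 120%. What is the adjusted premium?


adjusted = base * BM_level / 100
= 3280 * 120 / 100
= 3280 * 1.2
= 3936.0


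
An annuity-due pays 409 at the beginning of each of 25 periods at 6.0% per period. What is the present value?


PV_due = PMT * (1-(1+i)^(-n))/i * (1+i)
PV_immediate = 5228.3927
PV_due = 5228.3927 * 1.06
= 5542.0962


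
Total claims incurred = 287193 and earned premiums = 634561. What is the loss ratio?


Loss ratio = claims / premiums
= 287193 / 634561
= 0.4526


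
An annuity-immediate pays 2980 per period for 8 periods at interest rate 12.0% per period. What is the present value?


PV = PMT * (1 - (1+i)^(-n)) / i
= 2980 * (1 - (1+0.12)^(-8)) / 0.12
= 2980 * (1 - 0.403883) / 0.12
= 2980 * 4.96764
= 14803.5665


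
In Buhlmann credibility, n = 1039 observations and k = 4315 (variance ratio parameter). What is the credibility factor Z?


Z = n / (n + k)
= 1039 / (1039 + 4315)
= 1039 / 5354
= 0.1941


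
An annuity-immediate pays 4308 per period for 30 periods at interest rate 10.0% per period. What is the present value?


PV = PMT * (1 - (1+i)^(-n)) / i
= 4308 * (1 - (1+0.1)^(-30)) / 0.1
= 4308 * (1 - 0.057309) / 0.1
= 4308 * 9.426914
= 40611.1475


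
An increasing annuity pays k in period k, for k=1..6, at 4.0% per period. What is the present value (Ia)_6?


(Ia)_n = sum_{k=1}^{n} k * v^k, v = 1/(1+i)
v = 0.961538
Sum computed term by term:
(Ia)_6 = 17.7484


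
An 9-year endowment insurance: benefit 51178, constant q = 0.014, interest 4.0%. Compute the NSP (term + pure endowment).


Term component = 5057.1111
Pure endowment = 9_p_x * v^9 * benefit = 0.88083 * 0.702587 * 51178 = 31672.0001
NSP = 36729.1112


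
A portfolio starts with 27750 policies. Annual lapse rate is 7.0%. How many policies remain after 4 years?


remaining = initial * (1 - lapse)^years
= 27750 * (1 - 0.07)^4
= 27750 * 0.748052
= 20758.4433


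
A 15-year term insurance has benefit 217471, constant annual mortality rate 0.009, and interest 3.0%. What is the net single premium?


NSP = benefit * sum_{k=0}^{n-1} k_p_x * q * v^(k+1)
With constant q=0.009, v=0.970874
Sum = 0.101432
NSP = 217471 * 0.101432
= 22058.4672


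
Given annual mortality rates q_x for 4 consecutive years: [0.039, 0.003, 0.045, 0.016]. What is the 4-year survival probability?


p_k = 1 - q_k for each year
Survival = product of (1 - q_k)
= 0.961 * 0.997 * 0.955 * 0.984
= 0.9004


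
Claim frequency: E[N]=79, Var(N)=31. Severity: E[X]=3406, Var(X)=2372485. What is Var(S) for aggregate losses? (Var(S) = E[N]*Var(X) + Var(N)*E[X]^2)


Var(S) = E[N]*Var(X) + Var(N)*E[X]^2
= 79*2372485 + 31*3406^2
= 187426315 + 359625916
= 5.4705e+08


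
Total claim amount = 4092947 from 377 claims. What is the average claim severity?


severity = total / number
= 4092947 / 377
= 10856.6233


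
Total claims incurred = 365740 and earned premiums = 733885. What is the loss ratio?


Loss ratio = claims / premiums
= 365740 / 733885
= 0.4984


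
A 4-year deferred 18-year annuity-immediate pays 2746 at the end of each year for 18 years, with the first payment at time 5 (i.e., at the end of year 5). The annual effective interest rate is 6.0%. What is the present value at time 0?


PV at time 4 of the 18-year annuity-immediate:
a_n = 2746 * (1-(1+0.06)^(-18))/0.06 = 29732.5992
Discount back 4 years to time 0:
PV = 29732.5992 * (1+0.06)^(-4)
= 29732.5992 * 0.792094
= 23551.0034


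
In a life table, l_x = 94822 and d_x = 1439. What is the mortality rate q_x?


q_x = d_x / l_x
= 1439 / 94822
= 0.0152


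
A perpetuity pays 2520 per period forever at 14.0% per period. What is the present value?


PV = PMT / i
= 2520 / 0.14
= 18000.0


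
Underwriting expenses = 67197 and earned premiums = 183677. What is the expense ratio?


Expense ratio = expenses / premiums
= 67197 / 183677
= 0.3658


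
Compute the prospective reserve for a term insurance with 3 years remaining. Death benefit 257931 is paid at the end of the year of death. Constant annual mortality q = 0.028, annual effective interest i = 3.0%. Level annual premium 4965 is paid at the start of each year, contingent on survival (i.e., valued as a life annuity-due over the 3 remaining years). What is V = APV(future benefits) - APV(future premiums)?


v = 1/(1+i) = 0.970874
APV(future benefits) per unit = sum_{k=0}^{2} k_p_x * q * v^(k+1) = 0.077047
APV(future benefits) = 257931 * 0.077047 = 19872.8793
Life annuity-due factor ä_{x:3} = sum_{k=0}^{2} k_p_x * v^k = 2.834239
APV(future premiums) = 4965 * 2.834239 = 14071.9959
V = 19872.8793 - 14071.9959
= 5800.8834


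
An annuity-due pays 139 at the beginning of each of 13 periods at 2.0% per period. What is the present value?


PV_due = PMT * (1-(1+i)^(-n))/i * (1+i)
PV_immediate = 1577.424
PV_due = 1577.424 * 1.02
= 1608.9724


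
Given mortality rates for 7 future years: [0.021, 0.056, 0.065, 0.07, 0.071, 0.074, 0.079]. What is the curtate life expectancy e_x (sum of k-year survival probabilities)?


e_x = sum_{k=1}^{n} k_p_x
k_p_x values:
  1_p_x = 0.979
  2_p_x = 0.924176
  3_p_x = 0.864105
  4_p_x = 0.803617
  5_p_x = 0.74656
  6_p_x = 0.691315
  7_p_x = 0.636701
e_x = 5.6455


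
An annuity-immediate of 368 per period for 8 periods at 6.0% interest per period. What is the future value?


FV = PMT * ((1+i)^n - 1) / i
= 368 * ((1.06)^8 - 1) / 0.06
= 368 * (1.593848 - 1) / 0.06
= 3642.2682


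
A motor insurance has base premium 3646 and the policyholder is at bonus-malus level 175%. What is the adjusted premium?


adjusted = base * BM_level / 100
= 3646 * 175 / 100
= 3646 * 1.75
= 6380.5


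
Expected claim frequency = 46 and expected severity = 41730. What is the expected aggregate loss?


E[S] = E[N] * E[X]
= 46 * 41730
= 1.9196e+06


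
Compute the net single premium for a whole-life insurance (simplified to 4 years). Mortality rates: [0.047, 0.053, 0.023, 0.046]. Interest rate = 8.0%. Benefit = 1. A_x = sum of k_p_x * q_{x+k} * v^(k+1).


v = 0.925926
Year 0: k_p_x=1.0, q=0.047, term=0.043519
Year 1: k_p_x=0.953, q=0.053, term=0.043303
Year 2: k_p_x=0.902491, q=0.023, term=0.016478
Year 3: k_p_x=0.881734, q=0.046, term=0.029813
A_x = 0.1331


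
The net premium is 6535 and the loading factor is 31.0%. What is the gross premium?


Gross = net * (1 + loading)
= 6535 * (1 + 0.31)
= 6535 * 1.31
= 8560.85


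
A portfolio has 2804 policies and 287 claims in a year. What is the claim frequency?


frequency = claims / policies
= 287 / 2804
= 0.1024


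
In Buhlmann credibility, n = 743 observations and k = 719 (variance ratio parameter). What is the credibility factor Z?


Z = n / (n + k)
= 743 / (743 + 719)
= 743 / 1462
= 0.5082


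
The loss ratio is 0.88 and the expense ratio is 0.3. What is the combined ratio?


Combined ratio = loss ratio + expense ratio
= 0.88 + 0.3
= 1.18


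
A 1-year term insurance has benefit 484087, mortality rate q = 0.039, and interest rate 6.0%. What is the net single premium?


NSP = benefit * q * v
v = 1/(1+i) = 0.943396
NSP = 484087 * 0.039 * 0.943396
= 17810.7481


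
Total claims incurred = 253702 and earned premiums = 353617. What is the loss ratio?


Loss ratio = claims / premiums
= 253702 / 353617
= 0.7174


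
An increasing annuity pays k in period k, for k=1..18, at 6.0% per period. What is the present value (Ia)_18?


(Ia)_n = sum_{k=1}^{n} k * v^k, v = 1/(1+i)
v = 0.943396
Sum computed term by term:
(Ia)_18 = 86.1845


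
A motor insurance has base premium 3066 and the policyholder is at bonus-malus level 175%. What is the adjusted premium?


adjusted = base * BM_level / 100
= 3066 * 175 / 100
= 3066 * 1.75
= 5365.5


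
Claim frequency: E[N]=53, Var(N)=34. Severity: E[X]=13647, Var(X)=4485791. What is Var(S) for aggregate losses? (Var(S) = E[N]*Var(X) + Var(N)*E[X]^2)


Var(S) = E[N]*Var(X) + Var(N)*E[X]^2
= 53*4485791 + 34*13647^2
= 237746923 + 6332180706
= 6.5699e+09


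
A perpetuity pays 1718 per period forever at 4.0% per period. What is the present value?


PV = PMT / i
= 1718 / 0.04
= 42950.0


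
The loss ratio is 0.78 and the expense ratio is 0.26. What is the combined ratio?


Combined ratio = loss ratio + expense ratio
= 0.78 + 0.26
= 1.04


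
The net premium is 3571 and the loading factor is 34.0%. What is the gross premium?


Gross = net * (1 + loading)
= 3571 * (1 + 0.34)
= 3571 * 1.34
= 4785.14


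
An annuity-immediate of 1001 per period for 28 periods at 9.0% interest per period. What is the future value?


FV = PMT * ((1+i)^n - 1) / i
= 1001 * ((1.09)^28 - 1) / 0.09
= 1001 * (11.16714 - 1) / 0.09
= 113081.1852


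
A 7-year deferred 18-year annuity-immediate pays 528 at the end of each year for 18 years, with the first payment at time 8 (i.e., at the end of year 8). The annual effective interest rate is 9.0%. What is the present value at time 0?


PV at time 7 of the 18-year annuity-immediate:
a_n = 528 * (1-(1+0.09)^(-18))/0.09 = 4622.9701
Discount back 7 years to time 0:
PV = 4622.9701 * (1+0.09)^(-7)
= 4622.9701 * 0.547034
= 2528.9229


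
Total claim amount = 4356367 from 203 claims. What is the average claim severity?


severity = total / number
= 4356367 / 203
= 21459.936


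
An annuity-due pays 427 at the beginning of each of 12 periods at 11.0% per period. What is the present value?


PV_due = PMT * (1-(1+i)^(-n))/i * (1+i)
PV_immediate = 2772.2361
PV_due = 2772.2361 * 1.11
= 3077.182


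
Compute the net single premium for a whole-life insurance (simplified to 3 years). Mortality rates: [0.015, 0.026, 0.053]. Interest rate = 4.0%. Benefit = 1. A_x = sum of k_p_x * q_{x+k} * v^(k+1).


v = 0.961538
Year 0: k_p_x=1.0, q=0.015, term=0.014423
Year 1: k_p_x=0.985, q=0.026, term=0.023678
Year 2: k_p_x=0.95939, q=0.053, term=0.045203
A_x = 0.0833


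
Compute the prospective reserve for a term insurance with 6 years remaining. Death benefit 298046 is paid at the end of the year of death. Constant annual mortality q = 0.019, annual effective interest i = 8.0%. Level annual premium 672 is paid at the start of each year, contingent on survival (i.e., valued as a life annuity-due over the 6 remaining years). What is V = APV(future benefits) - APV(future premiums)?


v = 1/(1+i) = 0.925926
APV(future benefits) per unit = sum_{k=0}^{5} k_p_x * q * v^(k+1) = 0.084126
APV(future benefits) = 298046 * 0.084126 = 25073.5224
Life annuity-due factor ä_{x:6} = sum_{k=0}^{5} k_p_x * v^k = 4.781919
APV(future premiums) = 672 * 4.781919 = 3213.4495
V = 25073.5224 - 3213.4495
= 21860.0729


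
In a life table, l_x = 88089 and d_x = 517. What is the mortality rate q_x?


q_x = d_x / l_x
= 517 / 88089
= 0.0059


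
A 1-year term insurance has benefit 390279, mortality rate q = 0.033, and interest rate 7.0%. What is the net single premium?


NSP = benefit * q * v
v = 1/(1+i) = 0.934579
NSP = 390279 * 0.033 * 0.934579
= 12036.6421


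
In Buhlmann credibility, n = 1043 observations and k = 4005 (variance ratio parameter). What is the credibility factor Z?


Z = n / (n + k)
= 1043 / (1043 + 4005)
= 1043 / 5048
= 0.2066


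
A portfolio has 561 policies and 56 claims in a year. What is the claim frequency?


frequency = claims / policies
= 56 / 561
= 0.0998


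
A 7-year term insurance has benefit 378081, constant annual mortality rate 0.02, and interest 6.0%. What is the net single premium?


NSP = benefit * sum_{k=0}^{n-1} k_p_x * q * v^(k+1)
With constant q=0.02, v=0.943396
Sum = 0.105662
NSP = 378081 * 0.105662
= 39948.6943


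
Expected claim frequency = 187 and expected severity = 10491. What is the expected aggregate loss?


E[S] = E[N] * E[X]
= 187 * 10491
= 1.9618e+06


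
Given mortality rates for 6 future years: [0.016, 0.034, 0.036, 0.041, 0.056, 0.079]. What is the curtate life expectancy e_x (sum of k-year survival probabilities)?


e_x = sum_{k=1}^{n} k_p_x
k_p_x values:
  1_p_x = 0.984
  2_p_x = 0.950544
  3_p_x = 0.916324
  4_p_x = 0.878755
  5_p_x = 0.829545
  6_p_x = 0.764011
e_x = 5.3232


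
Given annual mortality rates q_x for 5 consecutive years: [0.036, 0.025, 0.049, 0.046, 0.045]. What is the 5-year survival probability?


p_k = 1 - q_k for each year
Survival = product of (1 - q_k)
= 0.964 * 0.975 * 0.951 * 0.954 * 0.955
= 0.8144


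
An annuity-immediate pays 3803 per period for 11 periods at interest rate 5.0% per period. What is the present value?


PV = PMT * (1 - (1+i)^(-n)) / i
= 3803 * (1 - (1+0.05)^(-11)) / 0.05
= 3803 * (1 - 0.584679) / 0.05
= 3803 * 8.306414
= 31589.2933


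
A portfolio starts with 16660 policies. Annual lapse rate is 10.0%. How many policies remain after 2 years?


remaining = initial * (1 - lapse)^years
= 16660 * (1 - 0.1)^2
= 16660 * 0.81
= 13494.6


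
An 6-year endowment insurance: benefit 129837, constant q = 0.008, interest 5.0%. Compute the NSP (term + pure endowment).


Term component = 5173.6762
Pure endowment = 6_p_x * v^6 * benefit = 0.95295 * 0.746215 * 129837 = 92327.8475
NSP = 97501.5237


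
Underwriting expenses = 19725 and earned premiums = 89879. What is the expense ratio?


Expense ratio = expenses / premiums
= 19725 / 89879
= 0.2195


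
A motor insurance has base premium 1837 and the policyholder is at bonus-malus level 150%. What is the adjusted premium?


adjusted = base * BM_level / 100
= 1837 * 150 / 100
= 1837 * 1.5
= 2755.5


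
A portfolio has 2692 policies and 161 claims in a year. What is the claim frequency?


frequency = claims / policies
= 161 / 2692
= 0.0598


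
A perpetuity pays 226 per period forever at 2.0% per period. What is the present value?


PV = PMT / i
= 226 / 0.02
= 11300.0


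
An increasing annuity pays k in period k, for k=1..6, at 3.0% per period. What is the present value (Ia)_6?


(Ia)_n = sum_{k=1}^{n} k * v^k, v = 1/(1+i)
v = 0.970874
Sum computed term by term:
(Ia)_6 = 18.4934


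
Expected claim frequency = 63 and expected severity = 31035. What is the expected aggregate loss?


E[S] = E[N] * E[X]
= 63 * 31035
= 1.9552e+06


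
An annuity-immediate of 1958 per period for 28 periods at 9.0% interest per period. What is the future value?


FV = PMT * ((1+i)^n - 1) / i
= 1958 * ((1.09)^28 - 1) / 0.09
= 1958 * (11.16714 - 1) / 0.09
= 221191.7688


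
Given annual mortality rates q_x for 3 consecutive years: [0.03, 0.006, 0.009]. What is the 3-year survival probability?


p_k = 1 - q_k for each year
Survival = product of (1 - q_k)
= 0.97 * 0.994 * 0.991
= 0.9555


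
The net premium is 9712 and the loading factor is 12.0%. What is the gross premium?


Gross = net * (1 + loading)
= 9712 * (1 + 0.12)
= 9712 * 1.12
= 10877.44


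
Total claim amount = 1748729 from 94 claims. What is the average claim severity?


severity = total / number
= 1748729 / 94
= 18603.5


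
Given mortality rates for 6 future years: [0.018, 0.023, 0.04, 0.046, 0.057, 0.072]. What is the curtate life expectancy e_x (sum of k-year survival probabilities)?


e_x = sum_{k=1}^{n} k_p_x
k_p_x values:
  1_p_x = 0.982
  2_p_x = 0.959414
  3_p_x = 0.921037
  4_p_x = 0.87867
  5_p_x = 0.828586
  6_p_x = 0.768927
e_x = 5.3386


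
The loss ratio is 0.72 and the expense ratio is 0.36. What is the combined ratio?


Combined ratio = loss ratio + expense ratio
= 0.72 + 0.36
= 1.08


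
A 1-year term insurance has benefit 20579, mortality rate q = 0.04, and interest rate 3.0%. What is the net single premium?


NSP = benefit * q * v
v = 1/(1+i) = 0.970874
NSP = 20579 * 0.04 * 0.970874
= 799.1845


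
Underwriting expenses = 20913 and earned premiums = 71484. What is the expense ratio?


Expense ratio = expenses / premiums
= 20913 / 71484
= 0.2926


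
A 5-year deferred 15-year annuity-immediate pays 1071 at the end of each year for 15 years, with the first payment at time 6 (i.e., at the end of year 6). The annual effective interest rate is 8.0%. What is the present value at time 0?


PV at time 5 of the 15-year annuity-immediate:
a_n = 1071 * (1-(1+0.08)^(-15))/0.08 = 9167.2017
Discount back 5 years to time 0:
PV = 9167.2017 * (1+0.08)^(-5)
= 9167.2017 * 0.680583
= 6239.0434


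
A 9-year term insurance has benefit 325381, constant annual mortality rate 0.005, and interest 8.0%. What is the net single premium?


NSP = benefit * sum_{k=0}^{n-1} k_p_x * q * v^(k+1)
With constant q=0.005, v=0.925926
Sum = 0.030695
NSP = 325381 * 0.030695
= 9987.6124


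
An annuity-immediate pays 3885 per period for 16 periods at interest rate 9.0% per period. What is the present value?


PV = PMT * (1 - (1+i)^(-n)) / i
= 3885 * (1 - (1+0.09)^(-16)) / 0.09
= 3885 * (1 - 0.25187) / 0.09
= 3885 * 8.312558
= 32294.2886


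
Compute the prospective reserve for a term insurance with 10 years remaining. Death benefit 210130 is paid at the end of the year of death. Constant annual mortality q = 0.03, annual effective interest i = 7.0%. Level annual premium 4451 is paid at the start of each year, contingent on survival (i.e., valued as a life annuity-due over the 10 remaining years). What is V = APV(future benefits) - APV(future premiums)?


v = 1/(1+i) = 0.934579
APV(future benefits) per unit = sum_{k=0}^{9} k_p_x * q * v^(k+1) = 0.187539
APV(future benefits) = 210130 * 0.187539 = 39407.631
Life annuity-due factor ä_{x:10} = sum_{k=0}^{9} k_p_x * v^k = 6.688901
APV(future premiums) = 4451 * 6.688901 = 29772.2999
V = 39407.631 - 29772.2999
= 9635.3311


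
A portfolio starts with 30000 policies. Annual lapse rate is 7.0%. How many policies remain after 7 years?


remaining = initial * (1 - lapse)^years
= 30000 * (1 - 0.07)^7
= 30000 * 0.601701
= 18051.0261


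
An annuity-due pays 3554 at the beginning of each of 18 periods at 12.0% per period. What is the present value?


PV_due = PMT * (1-(1+i)^(-n))/i * (1+i)
PV_immediate = 25765.3275
PV_due = 25765.3275 * 1.12
= 28857.1668


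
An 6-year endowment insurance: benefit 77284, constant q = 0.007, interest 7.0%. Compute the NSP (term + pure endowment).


Term component = 2537.437
Pure endowment = 6_p_x * v^6 * benefit = 0.958728 * 0.666342 * 77284 = 49372.1929
NSP = 51909.6299


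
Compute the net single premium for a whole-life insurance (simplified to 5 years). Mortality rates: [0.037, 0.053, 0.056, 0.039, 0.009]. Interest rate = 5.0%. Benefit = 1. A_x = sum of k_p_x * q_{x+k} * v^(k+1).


v = 0.952381
Year 0: k_p_x=1.0, q=0.037, term=0.035238
Year 1: k_p_x=0.963, q=0.053, term=0.046294
Year 2: k_p_x=0.911961, q=0.056, term=0.044116
Year 3: k_p_x=0.860891, q=0.039, term=0.027622
Year 4: k_p_x=0.827316, q=0.009, term=0.005834
A_x = 0.1591
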